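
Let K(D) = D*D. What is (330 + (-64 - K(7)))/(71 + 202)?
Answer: 31/39 ≈ 0.79487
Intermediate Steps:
K(D) = D²
(330 + (-64 - K(7)))/(71 + 202) = (330 + (-64 - 1*7²))/(71 + 202) = (330 + (-64 - 1*49))/273 = (330 + (-64 - 49))*(1/273) = (330 - 113)*(1/273) = 217*(1/273) = 31/39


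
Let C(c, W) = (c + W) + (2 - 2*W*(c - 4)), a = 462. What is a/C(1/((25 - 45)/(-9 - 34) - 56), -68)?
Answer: -100296/132961 ≈ -0.75433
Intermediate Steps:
C(c, W) = 2 + W + c - 2*W*(-4 + c) (C(c, W) = (W + c) + (2 - 2*W*(-4 + c)) = 2 + W + c - 2*W*(-4 + c))
a/C(1/((25 - 45)/(-9 - 34) - 56), -68) = 462/(2 + 1/((25 - 45)/(-9 - 34) - 56) + 9*(-68) - 2*(-68)/((25 - 45)/(-9 - 34) - 56)) = 462/(2 + 1/(-20/(-43) - 56) - 612 - 2*(-68)/(-20/(-43) - 56)) = 462/(2 + 1/(-20*(-1/43) - 56) - 612 - 2*(-68)/(-20*(-1/43) - 56)) = 462/(2 + 1/(20/43 - 56) - 612 - 2*(-68)/(20/43 - 56)) = 462/(2 + 1/(-2388/43) - 612 - 2*(-68)/(-2388/43)) = 462/(2 - 43/2388 - 612 - 2*(-68)*(-43/2388)) = 462/(2 - 43/2388 - 612 - 1462/597) = 462/(-1462571/2388) = 462*(-2388/1462571) = -100296/132961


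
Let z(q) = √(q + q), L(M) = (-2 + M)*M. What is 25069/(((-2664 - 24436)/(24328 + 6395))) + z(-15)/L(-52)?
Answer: -770194887/27100 + I*√30/2808 ≈ -28420.0 + 0.0019506*I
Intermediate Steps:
L(M) = M*(-2 + M)
z(q) = √2*√q (z(q) = √(2*q) = √2*√q)
25069/(((-2664 - 24436)/(24328 + 6395))) + z(-15)/L(-52) = 25069/(((-2664 - 24436)/(24328 + 6395))) + (√2*√(-15))/((-52*(-2 - 52))) = 25069/((-27100/30723)) + (√2*(I*√15))/((-52*(-54))) = 25069/((-27100*1/30723)) + (I*√30)/2808 = 25069/(-27100/30723) + (I*√30)*(1/2808) = 25069*(-30723/27100) + I*√30/2808 = -770194887/27100 + I*√30/2808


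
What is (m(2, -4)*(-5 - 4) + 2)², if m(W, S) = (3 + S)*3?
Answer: 841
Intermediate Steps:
m(W, S) = 9 + 3*S
(m(2, -4)*(-5 - 4) + 2)² = ((9 + 3*(-4))*(-5 - 4) + 2)² = ((9 - 12)*(-9) + 2)² = (-3*(-9) + 2)² = (27 + 2)² = 29² = 841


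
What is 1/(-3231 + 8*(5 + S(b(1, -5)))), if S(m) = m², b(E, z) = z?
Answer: -1/2991 ≈ -0.00033434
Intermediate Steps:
1/(-3231 + 8*(5 + S(b(1, -5)))) = 1/(-3231 + 8*(5 + (-5)²)) = 1/(-3231 + 8*(5 + 25)) = 1/(-3231 + 8*30) = 1/(-3231 + 240) = 1/(-2991) = -1/2991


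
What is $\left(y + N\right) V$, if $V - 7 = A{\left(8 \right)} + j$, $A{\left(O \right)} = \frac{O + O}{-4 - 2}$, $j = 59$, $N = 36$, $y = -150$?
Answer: $-7220$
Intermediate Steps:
$A{\left(O \right)} = - \frac{O}{3}$ ($A{\left(O \right)} = \frac{2 O}{-6} = 2 O \left(- \frac{1}{6}\right) = - \frac{O}{3}$)
$V = \frac{190}{3}$ ($V = 7 + \left(\left(- \frac{1}{3}\right) 8 + 59\right) = 7 + \left(- \frac{8}{3} + 59\right) = 7 + \frac{169}{3} = \frac{190}{3} \approx 63.333$)
$\left(y + N\right) V = \left(-150 + 36\right) \frac{190}{3} = \left(-114\right) \frac{190}{3} = -7220$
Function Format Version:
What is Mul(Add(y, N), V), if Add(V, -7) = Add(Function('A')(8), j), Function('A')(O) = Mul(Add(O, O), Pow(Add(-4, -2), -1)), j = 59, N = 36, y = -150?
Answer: -7220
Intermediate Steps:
Function('A')(O) = Mul(Rational(-1, 3), O) (Function('A')(O) = Mul(Mul(2, O), Pow(-6, -1)) = Mul(Mul(2, O), Rational(-1, 6)) = Mul(Rational(-1, 3), O))
V = Rational(190, 3) (V = Add(7, Add(Mul(Rational(-1, 3), 8), 59)) = Add(7, Add(Rational(-8, 3), 59)) = Add(7, Rational(169, 3)) = Rational(190, 3) ≈ 63.333)
Mul(Add(y, N), V) = Mul(Add(-150, 36), Rational(190, 3)) = Mul(-114, Rational(190, 3)) = -7220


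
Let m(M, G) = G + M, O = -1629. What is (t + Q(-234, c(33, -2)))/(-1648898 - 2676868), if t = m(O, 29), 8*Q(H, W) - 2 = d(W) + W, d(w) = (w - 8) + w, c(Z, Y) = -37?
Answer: 12917/34606128 ≈ 0.00037326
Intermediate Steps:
d(w) = -8 + 2*w (d(w) = (-8 + w) + w = -8 + 2*w)
Q(H, W) = -3/4 + 3*W/8 (Q(H, W) = 1/4 + ((-8 + 2*W) + W)/8 = 1/4 + (-8 + 3*W)/8 = 1/4 + (-1 + 3*W/8) = -3/4 + 3*W/8)
t = -1600 (t = 29 - 1629 = -1600)
(t + Q(-234, c(33, -2)))/(-1648898 - 2676868) = (-1600 + (-3/4 + (3/8)*(-37)))/(-1648898 - 2676868) = (-1600 + (-3/4 - 111/8))/(-4325766) = (-1600 - 117/8)*(-1/4325766) = -12917/8*(-1/4325766) = 12917/34606128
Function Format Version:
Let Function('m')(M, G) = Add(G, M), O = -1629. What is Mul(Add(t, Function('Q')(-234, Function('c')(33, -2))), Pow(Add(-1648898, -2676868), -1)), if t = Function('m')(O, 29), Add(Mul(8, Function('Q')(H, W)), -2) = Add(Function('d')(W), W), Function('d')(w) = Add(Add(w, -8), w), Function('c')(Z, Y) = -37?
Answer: Rational(12917, 34606128) ≈ 0.00037326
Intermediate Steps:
Function('d')(w) = Add(-8, Mul(2, w)) (Function('d')(w) = Add(Add(-8, w), w) = Add(-8, Mul(2, w)))
Function('Q')(H, W) = Add(Rational(-3, 4), Mul(Rational(3, 8), W)) (Function('Q')(H, W) = Add(Rational(1, 4), Mul(Rational(1, 8), Add(Add(-8, Mul(2, W)), W))) = Add(Rational(1, 4), Mul(Rational(1, 8), Add(-8, Mul(3, W)))) = Add(Rational(1, 4), Add(-1, Mul(Rational(3, 8), W))) = Add(Rational(-3, 4), Mul(Rational(3, 8), W)))
t = -1600 (t = Add(29, -1629) = -1600)
Mul(Add(t, Function('Q')(-234, Function('c')(33, -2))), Pow(Add(-1648898, -2676868), -1)) = Mul(Add(-1600, Add(Rational(-3, 4), Mul(Rational(3, 8), -37))), Pow(Add(-1648898, -2676868), -1)) = Mul(Add(-1600, Add(Rational(-3, 4), Rational(-111, 8))), Pow(-4325766, -1)) = Mul(Add(-1600, Rational(-117, 8)), Rational(-1, 4325766)) = Mul(Rational(-12917, 8), Rational(-1, 4325766)) = Rational(12917, 34606128)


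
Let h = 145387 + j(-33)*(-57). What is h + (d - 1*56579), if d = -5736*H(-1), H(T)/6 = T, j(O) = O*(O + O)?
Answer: -922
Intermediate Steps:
j(O) = 2*O**2 (j(O) = O*(2*O) = 2*O**2)
H(T) = 6*T
h = 21241 (h = 145387 + (2*(-33)**2)*(-57) = 145387 + (2*1089)*(-57) = 145387 + 2178*(-57) = 145387 - 124146 = 21241)
d = 34416 (d = -34416*(-1) = -5736*(-6) = 34416)
h + (d - 1*56579) = 21241 + (34416 - 1*56579) = 21241 + (34416 - 56579) = 21241 - 22163 = -922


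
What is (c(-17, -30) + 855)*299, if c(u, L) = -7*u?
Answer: 291226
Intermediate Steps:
(c(-17, -30) + 855)*299 = (-7*(-17) + 855)*299 = (119 + 855)*299 = 974*299 = 291226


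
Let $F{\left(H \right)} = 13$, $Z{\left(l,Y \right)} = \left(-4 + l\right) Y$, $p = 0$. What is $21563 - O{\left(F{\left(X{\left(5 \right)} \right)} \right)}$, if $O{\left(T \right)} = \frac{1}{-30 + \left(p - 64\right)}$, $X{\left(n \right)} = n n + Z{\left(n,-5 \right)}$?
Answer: $\frac{2026923}{94} \approx 21563.0$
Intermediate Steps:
$Z{\left(l,Y \right)} = Y \left(-4 + l\right)$
$X{\left(n \right)} = 20 + n^{2} - 5 n$ ($X{\left(n \right)} = n n - 5 \left(-4 + n\right) = n^{2} - \left(-20 + 5 n\right) = 20 + n^{2} - 5 n$)
$O{\left(T \right)} = - \frac{1}{94}$ ($O{\left(T \right)} = \frac{1}{-30 + \left(0 - 64\right)} = \frac{1}{-30 - 64} = \frac{1}{-94} = - \frac{1}{94}$)
$21563 - O{\left(F{\left(X{\left(5 \right)} \right)} \right)} = 21563 - - \frac{1}{94} = 21563 + \frac{1}{94} = \frac{2026923}{94}$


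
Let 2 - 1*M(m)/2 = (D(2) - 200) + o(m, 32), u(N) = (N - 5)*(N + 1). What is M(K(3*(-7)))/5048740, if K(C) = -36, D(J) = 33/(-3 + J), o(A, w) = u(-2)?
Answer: 114/1262185 ≈ 9.0320e-5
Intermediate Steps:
u(N) = (1 + N)*(-5 + N) (u(N) = (-5 + N)*(1 + N) = (1 + N)*(-5 + N))
o(A, w) = 7 (o(A, w) = -5 + (-2)² - 4*(-2) = -5 + 4 + 8 = 7)
M(m) = 456 (M(m) = 4 - 2*((33/(-3 + 2) - 200) + 7) = 4 - 2*((33/(-1) - 200) + 7) = 4 - 2*((33*(-1) - 200) + 7) = 4 - 2*((-33 - 200) + 7) = 4 - 2*(-233 + 7) = 4 - 2*(-226) = 4 + 452 = 456)
M(K(3*(-7)))/5048740 = 456/5048740 = 456*(1/5048740) = 114/1262185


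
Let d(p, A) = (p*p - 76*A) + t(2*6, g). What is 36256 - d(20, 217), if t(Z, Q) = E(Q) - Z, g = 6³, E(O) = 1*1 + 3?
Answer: 52356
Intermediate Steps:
E(O) = 4 (E(O) = 1 + 3 = 4)
g = 216
t(Z, Q) = 4 - Z
d(p, A) = -8 + p² - 76*A (d(p, A) = (p*p - 76*A) + (4 - 2*6) = (p² - 76*A) + (4 - 1*12) = (p² - 76*A) + (4 - 12) = (p² - 76*A) - 8 = -8 + p² - 76*A)
36256 - d(20, 217) = 36256 - (-8 + 20² - 76*217) = 36256 - (-8 + 400 - 16492) = 36256 - 1*(-16100) = 36256 + 16100 = 52356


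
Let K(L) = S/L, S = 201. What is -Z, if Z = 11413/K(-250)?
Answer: 2853250/201 ≈ 14195.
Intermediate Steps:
K(L) = 201/L
Z = -2853250/201 (Z = 11413/((201/(-250))) = 11413/((201*(-1/250))) = 11413/(-201/250) = 11413*(-250/201) = -2853250/201 ≈ -14195.)
-Z = -1*(-2853250/201) = 2853250/201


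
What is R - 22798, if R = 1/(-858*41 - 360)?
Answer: -810195325/35538 ≈ -22798.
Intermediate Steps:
R = -1/35538 (R = 1/(-35178 - 360) = 1/(-35538) = -1/35538 ≈ -2.8139e-5)
R - 22798 = -1/35538 - 22798 = -810195325/35538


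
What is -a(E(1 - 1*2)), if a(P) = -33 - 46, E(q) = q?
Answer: 79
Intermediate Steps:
a(P) = -79
-a(E(1 - 1*2)) = -1*(-79) = 79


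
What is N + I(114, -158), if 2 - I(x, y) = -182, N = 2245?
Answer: 2429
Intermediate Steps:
I(x, y) = 184 (I(x, y) = 2 - 1*(-182) = 2 + 182 = 184)
N + I(114, -158) = 2245 + 184 = 2429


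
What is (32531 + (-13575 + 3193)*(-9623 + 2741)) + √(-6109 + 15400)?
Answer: 71481455 + √9291 ≈ 7.1482e+7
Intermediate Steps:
(32531 + (-13575 + 3193)*(-9623 + 2741)) + √(-6109 + 15400) = (32531 - 10382*(-6882)) + √9291 = (32531 + 71448924) + √9291 = 71481455 + √9291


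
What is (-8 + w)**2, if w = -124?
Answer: 17424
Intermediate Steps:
(-8 + w)**2 = (-8 - 124)**2 = (-132)**2 = 17424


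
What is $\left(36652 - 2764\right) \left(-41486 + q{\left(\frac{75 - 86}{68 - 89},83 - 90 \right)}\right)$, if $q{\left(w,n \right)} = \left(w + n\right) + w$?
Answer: $- \frac{9842554976}{7} \approx -1.4061 \cdot 10^{9}$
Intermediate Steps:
$q{\left(w,n \right)} = n + 2 w$ ($q{\left(w,n \right)} = \left(n + w\right) + w = n + 2 w$)
$\left(36652 - 2764\right) \left(-41486 + q{\left(\frac{75 - 86}{68 - 89},83 - 90 \right)}\right) = \left(36652 - 2764\right) \left(-41486 + \left(\left(83 - 90\right) + 2 \frac{75 - 86}{68 - 89}\right)\right) = 33888 \left(-41486 - \left(7 - 2 \left(- \frac{11}{-21}\right)\right)\right) = 33888 \left(-41486 - \left(7 - 2 \left(\left(-11\right) \left(- \frac{1}{21}\right)\right)\right)\right) = 33888 \left(-41486 + \left(-7 + 2 \cdot \frac{11}{21}\right)\right) = 33888 \left(-41486 + \left(-7 + \frac{22}{21}\right)\right) = 33888 \left(-41486 - \frac{125}{21}\right) = 33888 \left(- \frac{871331}{21}\right) = - \frac{9842554976}{7}$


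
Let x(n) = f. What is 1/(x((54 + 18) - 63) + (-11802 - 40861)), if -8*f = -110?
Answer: -4/210597 ≈ -1.8994e-5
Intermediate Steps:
f = 55/4 (f = -⅛*(-110) = 55/4 ≈ 13.750)
x(n) = 55/4
1/(x((54 + 18) - 63) + (-11802 - 40861)) = 1/(55/4 + (-11802 - 40861)) = 1/(55/4 - 52663) = 1/(-210597/4) = -4/210597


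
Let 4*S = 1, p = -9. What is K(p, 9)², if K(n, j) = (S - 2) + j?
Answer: 841/16 ≈ 52.563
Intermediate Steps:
S = ¼ (S = (¼)*1 = ¼ ≈ 0.25000)
K(n, j) = -7/4 + j (K(n, j) = (¼ - 2) + j = -7/4 + j)
K(p, 9)² = (-7/4 + 9)² = (29/4)² = 841/16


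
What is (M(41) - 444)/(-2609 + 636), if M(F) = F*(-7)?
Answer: 731/1973 ≈ 0.37050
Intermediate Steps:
M(F) = -7*F
(M(41) - 444)/(-2609 + 636) = (-7*41 - 444)/(-2609 + 636) = (-287 - 444)/(-1973) = -731*(-1/1973) = 731/1973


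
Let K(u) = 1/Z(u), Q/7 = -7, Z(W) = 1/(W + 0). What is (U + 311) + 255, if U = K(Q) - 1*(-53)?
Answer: 570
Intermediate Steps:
Z(W) = 1/W
Q = -49 (Q = 7*(-7) = -49)
K(u) = u (K(u) = 1/(1/u) = u)
U = 4 (U = -49 - 1*(-53) = -49 + 53 = 4)
(U + 311) + 255 = (4 + 311) + 255 = 315 + 255 = 570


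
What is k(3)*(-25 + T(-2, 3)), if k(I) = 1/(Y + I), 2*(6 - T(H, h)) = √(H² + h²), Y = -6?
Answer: 19/3 + √13/6 ≈ 6.9343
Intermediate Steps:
T(H, h) = 6 - √(H² + h²)/2
k(I) = 1/(-6 + I)
k(3)*(-25 + T(-2, 3)) = (-25 + (6 - √((-2)² + 3²)/2))/(-6 + 3) = (-25 + (6 - √(4 + 9)/2))/(-3) = -(-25 + (6 - √13/2))/3 = -(-19 - √13/2)/3 = 19/3 + √13/6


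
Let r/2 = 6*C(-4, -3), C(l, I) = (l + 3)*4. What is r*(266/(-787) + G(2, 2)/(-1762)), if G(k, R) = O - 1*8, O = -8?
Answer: 10946400/693347 ≈ 15.788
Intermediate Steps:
G(k, R) = -16 (G(k, R) = -8 - 1*8 = -8 - 8 = -16)
C(l, I) = 12 + 4*l (C(l, I) = (3 + l)*4 = 12 + 4*l)
r = -48 (r = 2*(6*(12 + 4*(-4))) = 2*(6*(12 - 16)) = 2*(6*(-4)) = 2*(-24) = -48)
r*(266/(-787) + G(2, 2)/(-1762)) = -48*(266/(-787) - 16/(-1762)) = -48*(266*(-1/787) - 16*(-1/1762)) = -48*(-266/787 + 8/881) = -48*(-228050/693347) = 10946400/693347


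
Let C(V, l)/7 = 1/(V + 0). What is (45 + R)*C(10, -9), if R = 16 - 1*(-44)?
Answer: 147/2 ≈ 73.500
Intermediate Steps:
C(V, l) = 7/V (C(V, l) = 7/(V + 0) = 7/V)
R = 60 (R = 16 + 44 = 60)
(45 + R)*C(10, -9) = (45 + 60)*(7/10) = 105*(7*(⅒)) = 105*(7/10) = 147/2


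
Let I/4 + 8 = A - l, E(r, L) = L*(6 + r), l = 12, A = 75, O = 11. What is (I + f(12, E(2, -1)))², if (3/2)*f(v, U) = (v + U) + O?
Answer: 52900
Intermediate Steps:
f(v, U) = 22/3 + 2*U/3 + 2*v/3 (f(v, U) = 2*((v + U) + 11)/3 = 2*((U + v) + 11)/3 = 2*(11 + U + v)/3 = 22/3 + 2*U/3 + 2*v/3)
I = 220 (I = -32 + 4*(75 - 1*12) = -32 + 4*(75 - 12) = -32 + 4*63 = -32 + 252 = 220)
(I + f(12, E(2, -1)))² = (220 + (22/3 + 2*(-(6 + 2))/3 + (⅔)*12))² = (220 + (22/3 + 2*(-1*8)/3 + 8))² = (220 + (22/3 + (⅔)*(-8) + 8))² = (220 + (22/3 - 16/3 + 8))² = (220 + 10)² = 230² = 52900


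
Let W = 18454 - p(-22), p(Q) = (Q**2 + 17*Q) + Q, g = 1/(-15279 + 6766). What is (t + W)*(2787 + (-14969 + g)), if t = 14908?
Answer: -3450692381558/8513 ≈ -4.0534e+8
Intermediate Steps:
g = -1/8513 (g = 1/(-8513) = -1/8513 ≈ -0.00011747)
p(Q) = Q**2 + 18*Q
W = 18366 (W = 18454 - (-22)*(18 - 22) = 18454 - (-22)*(-4) = 18454 - 1*88 = 18454 - 88 = 18366)
(t + W)*(2787 + (-14969 + g)) = (14908 + 18366)*(2787 + (-14969 - 1/8513)) = 33274*(2787 - 127431098/8513) = 33274*(-103705367/8513) = -3450692381558/8513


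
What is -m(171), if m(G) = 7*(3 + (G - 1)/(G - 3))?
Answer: -337/12 ≈ -28.083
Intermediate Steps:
m(G) = 21 + 7*(-1 + G)/(-3 + G) (m(G) = 7*(3 + (-1 + G)/(-3 + G)) = 21 + 7*(-1 + G)/(-3 + G))
-m(171) = -14*(-5 + 2*171)/(-3 + 171) = -14*(-5 + 342)/168 = -14*337/168 = -1*337/12 = -337/12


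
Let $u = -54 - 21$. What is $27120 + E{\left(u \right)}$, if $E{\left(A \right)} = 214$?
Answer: $27334$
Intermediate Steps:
$u = -75$
$27120 + E{\left(u \right)} = 27120 + 214 = 27334$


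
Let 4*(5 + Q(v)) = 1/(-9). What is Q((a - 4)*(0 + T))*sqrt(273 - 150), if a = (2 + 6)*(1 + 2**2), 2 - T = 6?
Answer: -181*sqrt(123)/36 ≈ -55.761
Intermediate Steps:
T = -4 (T = 2 - 1*6 = 2 - 6 = -4)
a = 40 (a = 8*(1 + 4) = 8*5 = 40)
Q(v) = -181/36 (Q(v) = -5 + (1/4)/(-9) = -5 + (1/4)*(-1/9) = -5 - 1/36 = -181/36)
Q((a - 4)*(0 + T))*sqrt(273 - 150) = -181*sqrt(273 - 150)/36 = -181*sqrt(123)/36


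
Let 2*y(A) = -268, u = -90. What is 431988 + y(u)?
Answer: 431854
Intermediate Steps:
y(A) = -134 (y(A) = (½)*(-268) = -134)
431988 + y(u) = 431988 - 134 = 431854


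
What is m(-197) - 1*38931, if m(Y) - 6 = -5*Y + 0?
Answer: -37940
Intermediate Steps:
m(Y) = 6 - 5*Y (m(Y) = 6 + (-5*Y + 0) = 6 - 5*Y)
m(-197) - 1*38931 = (6 - 5*(-197)) - 1*38931 = (6 + 985) - 38931 = 991 - 38931 = -37940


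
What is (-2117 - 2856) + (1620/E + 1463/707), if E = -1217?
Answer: -611175508/122917 ≈ -4972.3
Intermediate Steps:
(-2117 - 2856) + (1620/E + 1463/707) = (-2117 - 2856) + (1620/(-1217) + 1463/707) = -4973 + (1620*(-1/1217) + 1463*(1/707)) = -4973 + (-1620/1217 + 209/101) = -4973 + 90733/122917 = -611175508/122917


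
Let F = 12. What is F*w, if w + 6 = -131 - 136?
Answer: -3276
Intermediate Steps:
w = -273 (w = -6 + (-131 - 136) = -6 - 267 = -273)
F*w = 12*(-273) = -3276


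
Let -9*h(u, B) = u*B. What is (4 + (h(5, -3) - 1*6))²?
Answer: ⅑ ≈ 0.11111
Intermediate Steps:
h(u, B) = -B*u/9 (h(u, B) = -u*B/9 = -B*u/9)
(4 + (h(5, -3) - 1*6))² = (4 + (-⅑*(-3)*5 - 1*6))² = (4 + (5/3 - 6))² = (4 - 13/3)² = (-⅓)² = ⅑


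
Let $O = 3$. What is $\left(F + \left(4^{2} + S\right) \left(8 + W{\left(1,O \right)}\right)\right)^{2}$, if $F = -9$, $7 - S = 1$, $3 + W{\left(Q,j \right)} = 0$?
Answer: $10201$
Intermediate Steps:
$W{\left(Q,j \right)} = -3$ ($W{\left(Q,j \right)} = -3 + 0 = -3$)
$S = 6$ ($S = 7 - 1 = 6$)
$\left(F + \left(4^{2} + S\right) \left(8 + W{\left(1,O \right)}\right)\right)^{2} = \left(-9 + \left(4^{2} + 6\right) \left(8 - 3\right)\right)^{2} = \left(-9 + \left(16 + 6\right) 5\right)^{2} = \left(-9 + 22 \cdot 5\right)^{2} = \left(-9 + 110\right)^{2} = 101^{2} = 10201$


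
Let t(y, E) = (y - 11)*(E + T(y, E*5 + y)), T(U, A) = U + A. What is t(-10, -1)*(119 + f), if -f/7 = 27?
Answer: -38220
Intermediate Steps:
T(U, A) = A + U
f = -189 (f = -7*27 = -189)
t(y, E) = (-11 + y)*(2*y + 6*E) (t(y, E) = (y - 11)*(E + ((E*5 + y) + y)) = (-11 + y)*(E + ((5*E + y) + y)) = (-11 + y)*(E + ((y + 5*E) + y)) = (-11 + y)*(E + (2*y + 5*E)) = (-11 + y)*(2*y + 6*E))
t(-10, -1)*(119 + f) = (-66*(-1) - 22*(-10) + 2*(-10)² + 6*(-1)*(-10))*(119 - 189) = (66 + 220 + 2*100 + 60)*(-70) = (66 + 220 + 200 + 60)*(-70) = 546*(-70) = -38220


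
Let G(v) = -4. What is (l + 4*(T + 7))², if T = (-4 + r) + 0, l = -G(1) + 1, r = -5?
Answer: 9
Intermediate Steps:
l = 5 (l = -1*(-4) + 1 = 4 + 1 = 5)
T = -9 (T = (-4 - 5) + 0 = -9 + 0 = -9)
(l + 4*(T + 7))² = (5 + 4*(-9 + 7))² = (5 + 4*(-2))² = (5 - 8)² = (-3)² = 9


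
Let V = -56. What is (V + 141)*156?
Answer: 13260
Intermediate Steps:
(V + 141)*156 = (-56 + 141)*156 = 85*156 = 13260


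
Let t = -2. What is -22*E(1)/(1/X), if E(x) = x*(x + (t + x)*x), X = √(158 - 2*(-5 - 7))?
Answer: 0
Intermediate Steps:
X = √182 (X = √(158 - 2*(-12)) = √(158 + 24) = √182 ≈ 13.491)
E(x) = x*(x + x*(-2 + x)) (E(x) = x*(x + (-2 + x)*x) = x*(x + x*(-2 + x)))
-22*E(1)/(1/X) = -22*1²*(-1 + 1)/(1/(√182)) = -22*1*0/(√182/182) = -0*√182 = -22*0 = 0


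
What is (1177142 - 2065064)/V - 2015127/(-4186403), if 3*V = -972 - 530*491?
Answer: 5838976588176/546748418203 ≈ 10.679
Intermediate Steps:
V = -261202/3 (V = (-972 - 530*491)/3 = (-972 - 260230)/3 = (⅓)*(-261202) = -261202/3 ≈ -87067.)
(1177142 - 2065064)/V - 2015127/(-4186403) = (1177142 - 2065064)/(-261202/3) - 2015127/(-4186403) = -887922*(-3/261202) - 2015127*(-1/4186403) = 1331883/130601 + 2015127/4186403 = 5838976588176/546748418203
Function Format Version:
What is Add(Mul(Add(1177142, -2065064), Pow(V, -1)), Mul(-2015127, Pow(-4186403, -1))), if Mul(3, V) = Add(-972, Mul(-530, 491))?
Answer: Rational(5838976588176, 546748418203) ≈ 10.679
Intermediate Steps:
V = Rational(-261202, 3) (V = Mul(Rational(1, 3), Add(-972, Mul(-530, 491))) = Mul(Rational(1, 3), Add(-972, -260230)) = Mul(Rational(1, 3), -261202) = Rational(-261202, 3) ≈ -87067.)
Add(Mul(Add(1177142, -2065064), Pow(V, -1)), Mul(-2015127, Pow(-4186403, -1))) = Add(Mul(Add(1177142, -2065064), Pow(Rational(-261202, 3), -1)), Mul(-2015127, Pow(-4186403, -1))) = Add(Mul(-887922, Rational(-3, 261202)), Mul(-2015127, Rational(-1, 4186403))) = Add(Rational(1331883, 130601), Rational(2015127, 4186403)) = Rational(5838976588176, 546748418203)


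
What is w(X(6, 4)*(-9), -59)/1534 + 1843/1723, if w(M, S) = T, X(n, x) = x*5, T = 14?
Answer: 1425642/1321541 ≈ 1.0788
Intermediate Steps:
X(n, x) = 5*x
w(M, S) = 14
w(X(6, 4)*(-9), -59)/1534 + 1843/1723 = 14/1534 + 1843/1723 = 14*(1/1534) + 1843*(1/1723) = 7/767 + 1843/1723 = 1425642/1321541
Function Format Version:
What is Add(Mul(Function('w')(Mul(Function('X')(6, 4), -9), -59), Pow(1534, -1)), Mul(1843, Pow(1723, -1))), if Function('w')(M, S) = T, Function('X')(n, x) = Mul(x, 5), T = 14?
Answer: Rational(1425642, 1321541) ≈ 1.0788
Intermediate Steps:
Function('X')(n, x) = Mul(5, x)
Function('w')(M, S) = 14
Add(Mul(Function('w')(Mul(Function('X')(6, 4), -9), -59), Pow(1534, -1)), Mul(1843, Pow(1723, -1))) = Add(Mul(14, Pow(1534, -1)), Mul(1843, Pow(1723, -1))) = Add(Mul(14, Rational(1, 1534)), Mul(1843, Rational(1, 1723))) = Add(Rational(7, 767), Rational(1843, 1723)) = Rational(1425642, 1321541)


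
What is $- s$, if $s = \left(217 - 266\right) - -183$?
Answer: $-134$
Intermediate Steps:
$s = 134$ ($s = -49 + 183 = 134$)
$- s = \left(-1\right) 134 = -134$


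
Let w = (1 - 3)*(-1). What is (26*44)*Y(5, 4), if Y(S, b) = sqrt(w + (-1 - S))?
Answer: 2288*I ≈ 2288.0*I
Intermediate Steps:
w = 2 (w = -2*(-1) = 2)
Y(S, b) = sqrt(1 - S) (Y(S, b) = sqrt(2 + (-1 - S)) = sqrt(1 - S))
(26*44)*Y(5, 4) = (26*44)*sqrt(1 - 1*5) = 1144*sqrt(1 - 5) = 1144*sqrt(-4) = 1144*(2*I) = 2288*I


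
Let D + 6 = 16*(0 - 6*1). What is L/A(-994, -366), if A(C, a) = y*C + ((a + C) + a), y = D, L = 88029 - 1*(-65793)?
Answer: 76911/49831 ≈ 1.5434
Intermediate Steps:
L = 153822 (L = 88029 + 65793 = 153822)
D = -102 (D = -6 + 16*(0 - 6*1) = -6 + 16*(0 - 6) = -6 + 16*(-6) = -6 - 96 = -102)
y = -102
A(C, a) = -101*C + 2*a (A(C, a) = -102*C + ((a + C) + a) = -102*C + ((C + a) + a) = -102*C + (C + 2*a) = -101*C + 2*a)
L/A(-994, -366) = 153822/(-101*(-994) + 2*(-366)) = 153822/(100394 - 732) = 153822/99662 = 153822*(1/99662) = 76911/49831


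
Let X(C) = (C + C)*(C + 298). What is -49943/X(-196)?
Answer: 49943/39984 ≈ 1.2491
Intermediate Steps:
X(C) = 2*C*(298 + C) (X(C) = (2*C)*(298 + C) = 2*C*(298 + C))
-49943/X(-196) = -49943*(-1/(392*(298 - 196))) = -49943/(2*(-196)*102) = -49943/(-39984) = -49943*(-1/39984) = 49943/39984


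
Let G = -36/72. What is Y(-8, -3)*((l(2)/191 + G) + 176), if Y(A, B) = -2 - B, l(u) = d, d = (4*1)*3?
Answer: 67065/382 ≈ 175.56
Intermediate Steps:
G = -½ (G = -36*1/72 = -½ ≈ -0.50000)
d = 12 (d = 4*3 = 12)
l(u) = 12
Y(-8, -3)*((l(2)/191 + G) + 176) = (-2 - 1*(-3))*((12/191 - ½) + 176) = (-2 + 3)*((12*(1/191) - ½) + 176) = 1*((12/191 - ½) + 176) = 1*(-167/382 + 176) = 1*(67065/382) = 67065/382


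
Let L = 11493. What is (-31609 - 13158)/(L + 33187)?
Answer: -44767/44680 ≈ -1.0019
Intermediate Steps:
(-31609 - 13158)/(L + 33187) = (-31609 - 13158)/(11493 + 33187) = -44767/44680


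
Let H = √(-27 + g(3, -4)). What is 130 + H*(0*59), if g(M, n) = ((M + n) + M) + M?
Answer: 130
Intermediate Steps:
g(M, n) = n + 3*M (g(M, n) = (n + 2*M) + M = n + 3*M)
H = I*√22 (H = √(-27 + (-4 + 3*3)) = √(-27 + (-4 + 9)) = √(-27 + 5) = √(-22) = I*√22 ≈ 4.6904*I)
130 + H*(0*59) = 130 + (I*√22)*(0*59) = 130 + (I*√22)*0 = 130 + 0 = 130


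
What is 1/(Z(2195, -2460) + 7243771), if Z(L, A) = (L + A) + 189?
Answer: 1/7243695 ≈ 1.3805e-7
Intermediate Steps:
Z(L, A) = 189 + A + L (Z(L, A) = (A + L) + 189 = 189 + A + L)
1/(Z(2195, -2460) + 7243771) = 1/((189 - 2460 + 2195) + 7243771) = 1/(-76 + 7243771) = 1/7243695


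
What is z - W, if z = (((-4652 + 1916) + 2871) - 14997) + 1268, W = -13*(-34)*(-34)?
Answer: 1434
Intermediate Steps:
W = -15028 (W = 442*(-34) = -15028)
z = -13594 (z = ((-2736 + 2871) - 14997) + 1268 = (135 - 14997) + 1268 = -14862 + 1268 = -13594)
z - W = -13594 - 1*(-15028) = -13594 + 15028 = 1434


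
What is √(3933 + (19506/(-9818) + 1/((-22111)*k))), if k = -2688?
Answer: √5228605733700428182714758/36470414064 ≈ 62.698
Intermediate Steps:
√(3933 + (19506/(-9818) + 1/((-22111)*k))) = √(3933 + (19506/(-9818) + 1/(-22111*(-2688)))) = √(3933 + (19506*(-1/9818) - 1/22111*(-1/2688))) = √(3933 + (-9753/4909 + 1/59434368)) = √(3933 - 579663386195/291763312512) = √(1146925444723501/291763312512) = √5228605733700428182714758/36470414064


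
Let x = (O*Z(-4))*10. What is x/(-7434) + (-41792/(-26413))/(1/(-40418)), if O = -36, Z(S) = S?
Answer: -697620673168/10908569 ≈ -63952.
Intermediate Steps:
x = 1440 (x = -36*(-4)*10 = 144*10 = 1440)
x/(-7434) + (-41792/(-26413))/(1/(-40418)) = 1440/(-7434) + (-41792/(-26413))/(1/(-40418)) = 1440*(-1/7434) + (-41792*(-1/26413))/(-1/40418) = -80/413 + (41792/26413)*(-40418) = -80/413 - 1689149056/26413 = -697620673168/10908569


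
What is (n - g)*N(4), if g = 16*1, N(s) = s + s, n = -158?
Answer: -1392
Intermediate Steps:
N(s) = 2*s
g = 16
(n - g)*N(4) = (-158 - 1*16)*(2*4) = (-158 - 16)*8 = -174*8 = -1392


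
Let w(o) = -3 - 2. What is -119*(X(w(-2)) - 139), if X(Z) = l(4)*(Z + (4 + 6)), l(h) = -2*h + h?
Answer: 18921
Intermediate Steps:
w(o) = -5
l(h) = -h
X(Z) = -40 - 4*Z (X(Z) = (-1*4)*(Z + (4 + 6)) = -4*(Z + 10) = -4*(10 + Z) = -40 - 4*Z)
-119*(X(w(-2)) - 139) = -119*((-40 - 4*(-5)) - 139) = -119*((-40 + 20) - 139) = -119*(-20 - 139) = -119*(-159) = 18921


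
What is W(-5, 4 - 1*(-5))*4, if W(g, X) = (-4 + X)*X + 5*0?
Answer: 180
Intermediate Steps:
W(g, X) = X*(-4 + X) (W(g, X) = X*(-4 + X) + 0 = X*(-4 + X))
W(-5, 4 - 1*(-5))*4 = ((4 - 1*(-5))*(-4 + (4 - 1*(-5))))*4 = ((4 + 5)*(-4 + (4 + 5)))*4 = (9*(-4 + 9))*4 = (9*5)*4 = 45*4 = 180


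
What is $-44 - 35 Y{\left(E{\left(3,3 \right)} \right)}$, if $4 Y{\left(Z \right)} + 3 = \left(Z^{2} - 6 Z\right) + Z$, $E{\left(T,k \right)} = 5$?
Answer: $- \frac{71}{4} \approx -17.75$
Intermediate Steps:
$Y{\left(Z \right)} = - \frac{3}{4} - \frac{5 Z}{4} + \frac{Z^{2}}{4}$ ($Y{\left(Z \right)} = - \frac{3}{4} + \frac{\left(Z^{2} - 6 Z\right) + Z}{4} = - \frac{3}{4} + \frac{Z^{2} - 5 Z}{4} = - \frac{3}{4} + \left(- \frac{5 Z}{4} + \frac{Z^{2}}{4}\right) = - \frac{3}{4} - \frac{5 Z}{4} + \frac{Z^{2}}{4}$)
$-44 - 35 Y{\left(E{\left(3,3 \right)} \right)} = -44 - 35 \left(- \frac{3}{4} - \frac{25}{4} + \frac{5^{2}}{4}\right) = -44 - 35 \left(- \frac{3}{4} - \frac{25}{4} + \frac{1}{4} \cdot 25\right) = -44 - 35 \left(- \frac{3}{4} - \frac{25}{4} + \frac{25}{4}\right) = -44 - - \frac{105}{4} = -44 + \frac{105}{4} = - \frac{71}{4}$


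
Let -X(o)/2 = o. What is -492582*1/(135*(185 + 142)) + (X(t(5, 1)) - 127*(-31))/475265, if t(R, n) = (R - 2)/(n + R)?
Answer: -15595548634/1398704895 ≈ -11.150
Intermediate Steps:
t(R, n) = (-2 + R)/(R + n)
X(o) = -2*o
-492582*1/(135*(185 + 142)) + (X(t(5, 1)) - 127*(-31))/475265 = -492582*1/(135*(185 + 142)) + (-2*(-2 + 5)/(5 + 1) - 127*(-31))/475265 = -492582/(135*327) + (-2*3/6 + 3937)*(1/475265) = -492582/44145 + (-3/3 + 3937)*(1/475265) = -492582*1/44145 + (-2*½ + 3937)*(1/475265) = -164194/14715 + (-1 + 3937)*(1/475265) = -164194/14715 + 3936*(1/475265) = -164194/14715 + 3936/475265 = -15595548634/1398704895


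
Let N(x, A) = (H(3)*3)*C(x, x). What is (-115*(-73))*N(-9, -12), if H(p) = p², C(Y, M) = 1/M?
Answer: -25185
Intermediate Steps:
C(Y, M) = 1/M
N(x, A) = 27/x (N(x, A) = (3²*3)/x = (9*3)/x = 27/x)
(-115*(-73))*N(-9, -12) = (-115*(-73))*(27/(-9)) = 8395*(27*(-⅑)) = 8395*(-3) = -25185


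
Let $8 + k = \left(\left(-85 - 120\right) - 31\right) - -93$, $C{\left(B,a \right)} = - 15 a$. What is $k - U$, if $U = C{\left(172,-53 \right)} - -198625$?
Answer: $-199571$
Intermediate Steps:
$U = 199420$ ($U = \left(-15\right) \left(-53\right) - -198625 = 795 + 198625 = 199420$)
$k = -151$ ($k = -8 - 143 = -151$)
$k - U = -151 - 199420 = -199571$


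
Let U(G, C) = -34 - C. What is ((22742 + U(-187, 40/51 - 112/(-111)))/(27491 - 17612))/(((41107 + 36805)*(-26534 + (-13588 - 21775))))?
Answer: -3570551/7491651952279506 ≈ -4.7660e-10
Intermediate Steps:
((22742 + U(-187, 40/51 - 112/(-111)))/(27491 - 17612))/(((41107 + 36805)*(-26534 + (-13588 - 21775)))) = ((22742 + (-34 - (40/51 - 112/(-111))))/(27491 - 17612))/(((41107 + 36805)*(-26534 + (-13588 - 21775)))) = ((22742 + (-34 - (40*(1/51) - 112*(-1/111))))/9879)/((77912*(-26534 - 35363))) = ((22742 + (-34 - (40/51 + 112/111)))*(1/9879))/((77912*(-61897))) = ((22742 + (-34 - 1*1128/629))*(1/9879))/(-4822519064) = ((22742 + (-34 - 1128/629))*(1/9879))*(-1/4822519064) = ((22742 - 22514/629)*(1/9879))*(-1/4822519064) = ((14282204/629)*(1/9879))*(-1/4822519064) = (14282204/6213891)*(-1/4822519064) = -3570551/7491651952279506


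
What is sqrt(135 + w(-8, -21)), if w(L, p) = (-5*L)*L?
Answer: I*sqrt(185) ≈ 13.601*I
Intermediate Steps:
w(L, p) = -5*L**2
sqrt(135 + w(-8, -21)) = sqrt(135 - 5*(-8)**2) = sqrt(135 - 5*64) = sqrt(135 - 320) = sqrt(-185) = I*sqrt(185)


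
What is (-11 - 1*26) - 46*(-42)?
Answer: 1895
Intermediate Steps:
(-11 - 1*26) - 46*(-42) = (-11 - 26) + 1932 = -37 + 1932 = 1895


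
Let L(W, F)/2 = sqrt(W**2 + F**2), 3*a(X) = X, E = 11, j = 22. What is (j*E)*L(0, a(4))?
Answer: 1936/3 ≈ 645.33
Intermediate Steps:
a(X) = X/3
L(W, F) = 2*sqrt(F**2 + W**2) (L(W, F) = 2*sqrt(W**2 + F**2) = 2*sqrt(F**2 + W**2))
(j*E)*L(0, a(4)) = (22*11)*(2*sqrt(((1/3)*4)**2 + 0**2)) = 242*(2*sqrt((4/3)**2 + 0)) = 242*(2*sqrt(16/9 + 0)) = 242*(2*sqrt(16/9)) = 242*(2*(4/3)) = 242*(8/3) = 1936/3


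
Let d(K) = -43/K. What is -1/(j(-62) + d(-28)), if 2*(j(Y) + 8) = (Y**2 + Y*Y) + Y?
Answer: -28/106583 ≈ -0.00026271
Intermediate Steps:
j(Y) = -8 + Y**2 + Y/2 (j(Y) = -8 + ((Y**2 + Y*Y) + Y)/2 = -8 + ((Y**2 + Y**2) + Y)/2 = -8 + (2*Y**2 + Y)/2 = -8 + (Y + 2*Y**2)/2 = -8 + (Y**2 + Y/2) = -8 + Y**2 + Y/2)
-1/(j(-62) + d(-28)) = -1/((-8 + (-62)**2 + (1/2)*(-62)) - 43/(-28)) = -1/((-8 + 3844 - 31) - 43*(-1/28)) = -1/(3805 + 43/28) = -1/106583/28 = -1*28/106583 = -28/106583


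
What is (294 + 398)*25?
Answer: 17300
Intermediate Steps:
(294 + 398)*25 = 692*25 = 17300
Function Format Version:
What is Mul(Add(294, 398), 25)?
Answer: 17300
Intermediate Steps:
Mul(Add(294, 398), 25) = Mul(692, 25) = 17300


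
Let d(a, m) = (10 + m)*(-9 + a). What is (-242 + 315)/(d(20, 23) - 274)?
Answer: 73/89 ≈ 0.82022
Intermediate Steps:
d(a, m) = (-9 + a)*(10 + m)
(-242 + 315)/(d(20, 23) - 274) = (-242 + 315)/((-90 - 9*23 + 10*20 + 20*23) - 274) = 73/((-90 - 207 + 200 + 460) - 274) = 73/(363 - 274) = 73/89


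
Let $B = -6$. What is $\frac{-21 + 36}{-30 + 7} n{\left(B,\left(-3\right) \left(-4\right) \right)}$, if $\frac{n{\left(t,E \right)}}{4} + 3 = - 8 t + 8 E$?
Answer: $- \frac{8460}{23} \approx -367.83$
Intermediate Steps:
$n{\left(t,E \right)} = -12 - 32 t + 32 E$ ($n{\left(t,E \right)} = -12 + 4 \left(- 8 t + 8 E\right) = -12 + \left(- 32 t + 32 E\right) = -12 - 32 t + 32 E$)
$\frac{-21 + 36}{-30 + 7} n{\left(B,\left(-3\right) \left(-4\right) \right)} = \frac{-21 + 36}{-30 + 7} \left(-12 - -192 + 32 \left(\left(-3\right) \left(-4\right)\right)\right) = \frac{15}{-23} \left(-12 + 192 + 32 \cdot 12\right) = 15 \left(- \frac{1}{23}\right) \left(-12 + 192 + 384\right) = \left(- \frac{15}{23}\right) 564 = - \frac{8460}{23}$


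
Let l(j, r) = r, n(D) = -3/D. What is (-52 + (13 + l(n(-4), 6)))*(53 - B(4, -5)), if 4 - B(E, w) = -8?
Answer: -1353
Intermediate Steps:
B(E, w) = 12 (B(E, w) = 4 - 1*(-8) = 4 + 8 = 12)
(-52 + (13 + l(n(-4), 6)))*(53 - B(4, -5)) = (-52 + (13 + 6))*(53 - 1*12) = (-52 + 19)*(53 - 12) = -33*41 = -1353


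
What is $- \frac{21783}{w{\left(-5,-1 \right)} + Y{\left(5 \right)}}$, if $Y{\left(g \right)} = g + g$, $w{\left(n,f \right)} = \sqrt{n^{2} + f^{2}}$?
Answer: $- \frac{108915}{37} + \frac{21783 \sqrt{26}}{74} \approx -1442.7$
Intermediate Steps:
$w{\left(n,f \right)} = \sqrt{f^{2} + n^{2}}$
$Y{\left(g \right)} = 2 g$
$- \frac{21783}{w{\left(-5,-1 \right)} + Y{\left(5 \right)}} = - \frac{21783}{\sqrt{\left(-1\right)^{2} + \left(-5\right)^{2}} + 2 \cdot 5} = - \frac{21783}{\sqrt{1 + 25} + 10} = - \frac{21783}{\sqrt{26} + 10} = - \frac{21783}{10 + \sqrt{26}}$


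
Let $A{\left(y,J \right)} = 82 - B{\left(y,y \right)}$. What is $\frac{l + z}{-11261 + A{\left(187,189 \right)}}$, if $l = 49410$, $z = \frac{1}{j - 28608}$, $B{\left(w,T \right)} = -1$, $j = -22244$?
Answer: $- \frac{2512597319}{568423656} \approx -4.4203$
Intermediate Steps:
$z = - \frac{1}{50852}$ ($z = \frac{1}{-22244 - 28608} = \frac{1}{-50852} = - \frac{1}{50852} \approx -1.9665 \cdot 10^{-5}$)
$A{\left(y,J \right)} = 83$ ($A{\left(y,J \right)} = 82 - -1 = 82 + 1 = 83$)
$\frac{l + z}{-11261 + A{\left(187,189 \right)}} = \frac{49410 - \frac{1}{50852}}{-11261 + 83} = \frac{2512597319}{50852 \left(-11178\right)} = \frac{2512597319}{50852} \left(- \frac{1}{11178}\right) = - \frac{2512597319}{568423656}$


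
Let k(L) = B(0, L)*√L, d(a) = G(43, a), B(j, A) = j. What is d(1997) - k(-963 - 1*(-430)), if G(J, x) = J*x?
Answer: 85871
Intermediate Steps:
d(a) = 43*a
k(L) = 0 (k(L) = 0*√L = 0)
d(1997) - k(-963 - 1*(-430)) = 43*1997 - 1*0 = 85871 + 0 = 85871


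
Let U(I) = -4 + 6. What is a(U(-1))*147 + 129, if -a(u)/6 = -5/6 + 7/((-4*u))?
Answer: 6543/4 ≈ 1635.8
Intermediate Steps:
U(I) = 2
a(u) = 5 + 21/(2*u) (a(u) = -6*(-5/6 + 7/((-4*u))) = -6*(-5*⅙ + 7*(-1/(4*u))) = -6*(-⅚ - 7/(4*u)) = 5 + 21/(2*u))
a(U(-1))*147 + 129 = (5 + (21/2)/2)*147 + 129 = (5 + (21/2)*(½))*147 + 129 = (5 + 21/4)*147 + 129 = (41/4)*147 + 129 = 6027/4 + 129 = 6543/4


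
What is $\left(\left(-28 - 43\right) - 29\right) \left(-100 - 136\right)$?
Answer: $23600$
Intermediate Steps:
$\left(\left(-28 - 43\right) - 29\right) \left(-100 - 136\right) = \left(-71 - 29\right) \left(-236\right) = \left(-100\right) \left(-236\right) = 23600$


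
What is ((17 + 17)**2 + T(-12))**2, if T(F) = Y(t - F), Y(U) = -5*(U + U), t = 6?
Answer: 952576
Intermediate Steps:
Y(U) = -10*U
T(F) = -60 + 10*F (T(F) = -10*(6 - F) = -60 + 10*F)
((17 + 17)**2 + T(-12))**2 = ((17 + 17)**2 + (-60 + 10*(-12)))**2 = (34**2 + (-60 - 120))**2 = (1156 - 180)**2 = 976**2 = 952576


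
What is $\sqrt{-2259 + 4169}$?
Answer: $\sqrt{1910} \approx 43.704$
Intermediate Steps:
$\sqrt{-2259 + 4169} = \sqrt{1910}$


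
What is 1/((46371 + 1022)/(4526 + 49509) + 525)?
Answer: 54035/28415768 ≈ 0.0019016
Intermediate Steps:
1/((46371 + 1022)/(4526 + 49509) + 525) = 1/(47393/54035 + 525) = 1/(28415768/54035) = 54035/28415768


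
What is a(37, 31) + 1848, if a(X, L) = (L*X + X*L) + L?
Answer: 4173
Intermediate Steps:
a(X, L) = L + 2*L*X (a(X, L) = (L*X + L*X) + L = 2*L*X + L = L + 2*L*X)
a(37, 31) + 1848 = 31*(1 + 2*37) + 1848 = 31*(1 + 74) + 1848 = 31*75 + 1848 = 2325 + 1848 = 4173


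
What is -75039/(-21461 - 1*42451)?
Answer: 25013/21304 ≈ 1.1741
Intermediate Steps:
-75039/(-21461 - 1*42451) = -75039/(-21461 - 42451) = -75039/(-63912) = -75039*(-1/63912) = 25013/21304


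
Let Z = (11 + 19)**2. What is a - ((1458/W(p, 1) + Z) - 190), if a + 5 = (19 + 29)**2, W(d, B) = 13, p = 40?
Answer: 19199/13 ≈ 1476.8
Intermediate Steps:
Z = 900 (Z = 30**2 = 900)
a = 2299 (a = -5 + (19 + 29)**2 = -5 + 48**2 = -5 + 2304 = 2299)
a - ((1458/W(p, 1) + Z) - 190) = 2299 - ((1458/13 + 900) - 190) = 2299 - (13158/13 - 190) = 2299 - 1*10688/13 = 2299 - 10688/13 = 19199/13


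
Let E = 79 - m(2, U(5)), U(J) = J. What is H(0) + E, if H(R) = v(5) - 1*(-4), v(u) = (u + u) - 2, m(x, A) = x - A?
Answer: 94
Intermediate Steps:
v(u) = -2 + 2*u (v(u) = 2*u - 2 = -2 + 2*u)
H(R) = 12 (H(R) = (-2 + 2*5) - 1*(-4) = (-2 + 10) + 4 = 8 + 4 = 12)
E = 82 (E = 79 - (2 - 1*5) = 79 - (2 - 5) = 79 - 1*(-3) = 79 + 3 = 82)
H(0) + E = 12 + 82 = 94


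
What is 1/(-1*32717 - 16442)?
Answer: -1/49159 ≈ -2.0342e-5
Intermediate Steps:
1/(-1*32717 - 16442) = 1/(-32717 - 16442) = 1/(-49159) = -1/49159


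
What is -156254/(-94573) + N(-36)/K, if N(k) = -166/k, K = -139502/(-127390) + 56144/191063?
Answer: 143067932052651611/28774089942087402 ≈ 4.9721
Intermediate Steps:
K = 16902927393/12169757785 (K = -139502*(-1/127390) + 56144*(1/191063) = 69751/63695 + 56144/191063 = 16902927393/12169757785 ≈ 1.3889)
-156254/(-94573) + N(-36)/K = -156254/(-94573) + (-166/(-36))/(16902927393/12169757785) = -156254*(-1/94573) - 166*(-1/36)*(12169757785/16902927393) = 156254/94573 + (83/18)*(12169757785/16902927393) = 156254/94573 + 1010089896155/304252693074 = 143067932052651611/28774089942087402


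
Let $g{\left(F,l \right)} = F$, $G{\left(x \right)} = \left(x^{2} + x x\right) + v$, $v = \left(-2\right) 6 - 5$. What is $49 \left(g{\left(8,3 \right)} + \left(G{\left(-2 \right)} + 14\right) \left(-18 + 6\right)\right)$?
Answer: $-2548$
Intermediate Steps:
$v = -17$ ($v = -12 - 5 = -17$)
$G{\left(x \right)} = -17 + 2 x^{2}$ ($G{\left(x \right)} = \left(x^{2} + x x\right) - 17 = \left(x^{2} + x^{2}\right) - 17 = 2 x^{2} - 17 = -17 + 2 x^{2}$)
$49 \left(g{\left(8,3 \right)} + \left(G{\left(-2 \right)} + 14\right) \left(-18 + 6\right)\right) = 49 \left(8 + \left(\left(-17 + 2 \left(-2\right)^{2}\right) + 14\right) \left(-18 + 6\right)\right) = 49 \left(8 + \left(\left(-17 + 2 \cdot 4\right) + 14\right) \left(-12\right)\right) = 49 \left(8 + \left(\left(-17 + 8\right) + 14\right) \left(-12\right)\right) = 49 \left(8 + \left(-9 + 14\right) \left(-12\right)\right) = 49 \left(8 + 5 \left(-12\right)\right) = 49 \left(8 - 60\right) = 49 \left(-52\right) = -2548$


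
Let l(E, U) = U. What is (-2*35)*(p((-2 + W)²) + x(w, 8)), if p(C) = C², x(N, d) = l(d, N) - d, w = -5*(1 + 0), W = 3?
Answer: 840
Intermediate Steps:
w = -5 (w = -5*1 = -5)
x(N, d) = N - d
(-2*35)*(p((-2 + W)²) + x(w, 8)) = (-2*35)*(((-2 + 3)²)² + (-5 - 1*8)) = -70*((1²)² + (-5 - 8)) = -70*(1² - 13) = -70*(1 - 13) = -70*(-12) = 840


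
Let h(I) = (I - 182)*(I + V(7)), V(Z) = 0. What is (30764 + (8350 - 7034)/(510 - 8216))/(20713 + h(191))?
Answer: 59266517/43215248 ≈ 1.3714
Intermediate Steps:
h(I) = I*(-182 + I) (h(I) = (I - 182)*(I + 0) = (-182 + I)*I = I*(-182 + I))
(30764 + (8350 - 7034)/(510 - 8216))/(20713 + h(191)) = (30764 + (8350 - 7034)/(510 - 8216))/(20713 + 191*(-182 + 191)) = (30764 + 1316/(-7706))/(20713 + 191*9) = (30764 + 1316*(-1/7706))/(20713 + 1719) = (30764 - 658/3853)/22432 = (118533034/3853)*(1/22432) = 59266517/43215248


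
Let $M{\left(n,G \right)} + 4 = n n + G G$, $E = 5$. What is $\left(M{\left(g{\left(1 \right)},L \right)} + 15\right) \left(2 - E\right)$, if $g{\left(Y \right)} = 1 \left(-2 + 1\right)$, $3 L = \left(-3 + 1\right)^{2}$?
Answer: $- \frac{124}{3} \approx -41.333$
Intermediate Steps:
$L = \frac{4}{3}$ ($L = \frac{\left(-3 + 1\right)^{2}}{3} = \frac{\left(-2\right)^{2}}{3} = \frac{1}{3} \cdot 4 = \frac{4}{3} \approx 1.3333$)
$g{\left(Y \right)} = -1$ ($g{\left(Y \right)} = 1 \left(-1\right) = -1$)
$M{\left(n,G \right)} = -4 + G^{2} + n^{2}$ ($M{\left(n,G \right)} = -4 + \left(n n + G G\right) = -4 + \left(n^{2} + G^{2}\right) = -4 + \left(G^{2} + n^{2}\right) = -4 + G^{2} + n^{2}$)
$\left(M{\left(g{\left(1 \right)},L \right)} + 15\right) \left(2 - E\right) = \left(\left(-4 + \left(\frac{4}{3}\right)^{2} + \left(-1\right)^{2}\right) + 15\right) \left(2 - 5\right) = \left(\left(-4 + \frac{16}{9} + 1\right) + 15\right) \left(2 - 5\right) = \left(- \frac{11}{9} + 15\right) \left(-3\right) = \frac{124}{9} \left(-3\right) = - \frac{124}{3}$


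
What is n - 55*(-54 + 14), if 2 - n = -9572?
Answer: 11774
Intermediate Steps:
n = 9574 (n = 2 - 1*(-9572) = 2 + 9572 = 9574)
n - 55*(-54 + 14) = 9574 - 55*(-54 + 14) = 9574 - 55*(-40) = 9574 - 1*(-2200) = 9574 + 2200 = 11774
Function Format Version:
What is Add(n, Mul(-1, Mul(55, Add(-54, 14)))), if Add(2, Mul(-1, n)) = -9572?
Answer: 11774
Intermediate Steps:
n = 9574 (n = Add(2, Mul(-1, -9572)) = Add(2, 9572) = 9574)
Add(n, Mul(-1, Mul(55, Add(-54, 14)))) = Add(9574, Mul(-1, Mul(55, Add(-54, 14)))) = Add(9574, Mul(-1, Mul(55, -40))) = Add(9574, Mul(-1, -2200)) = Add(9574, 2200) = 11774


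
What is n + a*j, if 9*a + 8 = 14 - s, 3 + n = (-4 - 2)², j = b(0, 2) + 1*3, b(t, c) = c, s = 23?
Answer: 212/9 ≈ 23.556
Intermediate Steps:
j = 5 (j = 2 + 1*3 = 2 + 3 = 5)
n = 33 (n = -3 + (-4 - 2)² = -3 + (-6)² = -3 + 36 = 33)
a = -17/9 (a = -8/9 + (14 - 1*23)/9 = -8/9 + (14 - 23)/9 = -8/9 + (⅑)*(-9) = -8/9 - 1 = -17/9 ≈ -1.8889)
n + a*j = 33 - 17/9*5 = 33 - 85/9 = 212/9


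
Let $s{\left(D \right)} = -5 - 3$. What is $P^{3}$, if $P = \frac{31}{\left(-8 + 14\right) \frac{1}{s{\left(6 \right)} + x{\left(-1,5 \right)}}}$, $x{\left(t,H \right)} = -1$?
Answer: $- \frac{804357}{8} \approx -1.0054 \cdot 10^{5}$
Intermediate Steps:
$s{\left(D \right)} = -8$
$P = - \frac{93}{2}$ ($P = \frac{31}{\left(-8 + 14\right) \frac{1}{-8 - 1}} = \frac{31}{6 \frac{1}{-9}} = \frac{31}{6 \left(- \frac{1}{9}\right)} = \frac{31}{- \frac{2}{3}} = 31 \left(- \frac{3}{2}\right) = - \frac{93}{2} \approx -46.5$)
$P^{3} = \left(- \frac{93}{2}\right)^{3} = - \frac{804357}{8}$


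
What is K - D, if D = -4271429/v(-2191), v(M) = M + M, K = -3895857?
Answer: -17075916803/4382 ≈ -3.8968e+6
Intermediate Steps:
v(M) = 2*M
D = 4271429/4382 (D = -4271429/(2*(-2191)) = -4271429/(-4382) = -4271429*(-1/4382) = 4271429/4382 ≈ 974.77)
K - D = -3895857 - 1*4271429/4382 = -3895857 - 4271429/4382 = -17075916803/4382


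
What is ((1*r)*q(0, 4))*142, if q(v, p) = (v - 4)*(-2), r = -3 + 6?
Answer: 3408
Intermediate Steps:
r = 3
q(v, p) = 8 - 2*v (q(v, p) = (-4 + v)*(-2) = 8 - 2*v)
((1*r)*q(0, 4))*142 = ((1*3)*(8 - 2*0))*142 = (3*(8 + 0))*142 = (3*8)*142 = 24*142 = 3408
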